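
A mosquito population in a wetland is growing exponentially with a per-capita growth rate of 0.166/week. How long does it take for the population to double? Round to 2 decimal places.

Doubling time t_d = ln(2)/r = 0.6931/0.166 = 4.1756.

4.18 weeks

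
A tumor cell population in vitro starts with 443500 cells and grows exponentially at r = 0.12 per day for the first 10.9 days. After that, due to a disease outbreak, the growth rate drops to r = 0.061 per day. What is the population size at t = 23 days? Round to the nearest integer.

Phase 1: N(10.9) = 443500·e^(0.12×10.9) = 443500·e^1.308 = 1.640404×10^6.
Phase 2 runs for 23 − 10.9 = 12.1 days at r = 0.061.
N(23) = 1.640404×10^6·e^(0.061×12.1) = 1.640404×10^6·e^0.7381 = 3.431655×10^6.

3431655 cells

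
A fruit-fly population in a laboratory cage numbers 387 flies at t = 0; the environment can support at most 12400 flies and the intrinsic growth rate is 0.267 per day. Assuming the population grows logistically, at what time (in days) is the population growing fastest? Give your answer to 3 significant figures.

12.9 days

Logistic growth is fastest at N = K/2 = 6200.
A = (K − N₀)/N₀ = 31.041. Set K/(1 + A·e^(−rt)) = K/2 → A·e^(−rt) = 1.
e^(−0.267t) = 1/31.041 = 0.0322151, so t = ln(31.041)/0.267 = 3.4353/0.267 = 12.866.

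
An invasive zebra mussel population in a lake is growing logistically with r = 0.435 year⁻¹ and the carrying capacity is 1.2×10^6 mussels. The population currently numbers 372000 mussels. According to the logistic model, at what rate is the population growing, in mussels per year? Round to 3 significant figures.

112000 mussels per year

dN/dt = rN(1 − N/K) = 0.435 × 372000 × (1 − 372000/1.2×10^6).
1 − 372000/1.2×10^6 = 0.69; dN/dt = 0.435 × 372000 × 0.69 = 1.11656×10^5.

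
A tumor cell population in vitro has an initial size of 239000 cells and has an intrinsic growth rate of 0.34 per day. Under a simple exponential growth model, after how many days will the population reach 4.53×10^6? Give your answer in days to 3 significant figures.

Set N₀·e^(rt) = 4.53×10^6: e^(0.34·t) = 4.53×10^6/239000 = 18.954.
0.34·t = ln(18.954) = 2.942, so t = 2.942/0.34 = 8.653.

8.65 days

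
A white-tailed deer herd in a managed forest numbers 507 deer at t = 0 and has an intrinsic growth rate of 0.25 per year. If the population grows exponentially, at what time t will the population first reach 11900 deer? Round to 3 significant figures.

12.6 years

Set N₀·e^(rt) = 11900: e^(0.25·t) = 11900/507 = 23.471.
0.25·t = ln(23.471) = 3.1558, so t = 3.1558/0.25 = 12.623.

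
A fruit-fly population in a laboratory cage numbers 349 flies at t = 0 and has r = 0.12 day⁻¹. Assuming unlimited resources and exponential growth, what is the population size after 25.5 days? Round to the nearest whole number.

7443 flies

N(t) = N₀·e^(rt) = 349 × e^(0.12×25.5) = 349 × e^3.06.
e^3.06 ≈ 21.328, so N ≈ 349 × 21.328 = 7443.32.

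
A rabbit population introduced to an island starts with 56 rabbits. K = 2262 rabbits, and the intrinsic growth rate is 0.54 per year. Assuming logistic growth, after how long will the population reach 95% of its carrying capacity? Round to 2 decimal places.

A = (K − N₀)/N₀ = (2262 − 56)/56 = 39.393.
Solve 2262/(1 + 39.393·e^(−0.54t)) = 2148.9: 1 + 39.393·e^(−0.54t) = 1.0526, so e^(−0.54t) = 0.00133607.
−0.54·t = ln(0.00133607) = -6.618, so t = 6.618/0.54 = 12.256.

12.26 years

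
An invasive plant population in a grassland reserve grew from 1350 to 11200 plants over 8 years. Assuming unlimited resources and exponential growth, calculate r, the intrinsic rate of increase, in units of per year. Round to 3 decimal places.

From N(t) = N₀·e^(rt): e^(r·8) = 11200/1350 = 8.2963.
r·8 = ln(8.2963) = 2.1158, so r = 2.1158/8 = 0.26448.

0.264 per year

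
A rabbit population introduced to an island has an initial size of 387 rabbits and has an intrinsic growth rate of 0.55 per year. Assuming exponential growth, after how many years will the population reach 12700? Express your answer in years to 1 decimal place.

Set N₀·e^(rt) = 12700: e^(0.55·t) = 12700/387 = 32.817.
0.55·t = ln(32.817) = 3.4909, so t = 3.4909/0.55 = 6.3472.

6.3 years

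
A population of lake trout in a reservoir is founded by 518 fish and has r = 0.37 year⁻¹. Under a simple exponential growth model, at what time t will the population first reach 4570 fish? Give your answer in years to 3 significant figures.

Set N₀·e^(rt) = 4570: e^(0.37·t) = 4570/518 = 8.8224.
0.37·t = ln(8.8224) = 2.1773, so t = 2.1773/0.37 = 5.8846.

5.88 years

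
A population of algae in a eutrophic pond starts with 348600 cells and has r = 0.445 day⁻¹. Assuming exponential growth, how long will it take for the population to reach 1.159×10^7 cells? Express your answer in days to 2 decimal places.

7.87 days

Set N₀·e^(rt) = 1.159×10^7: e^(0.445·t) = 1.159×10^7/348600 = 33.247.
0.445·t = ln(33.247) = 3.504, so t = 3.504/0.445 = 7.8741.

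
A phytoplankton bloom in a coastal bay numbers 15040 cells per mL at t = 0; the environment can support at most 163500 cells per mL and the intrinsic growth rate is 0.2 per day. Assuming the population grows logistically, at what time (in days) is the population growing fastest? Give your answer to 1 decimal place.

11.4 days

Logistic growth is fastest at N = K/2 = 81750.
A = (K − N₀)/N₀ = 9.871. Set K/(1 + A·e^(−rt)) = K/2 → A·e^(−rt) = 1.
e^(−0.2t) = 1/9.871 = 0.101307, so t = ln(9.871)/0.2 = 2.2896/0.2 = 11.448.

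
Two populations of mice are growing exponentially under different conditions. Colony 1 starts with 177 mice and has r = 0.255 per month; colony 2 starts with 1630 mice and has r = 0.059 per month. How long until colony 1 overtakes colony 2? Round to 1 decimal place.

11.3 months

Set 177·e^(0.255t) = 1630·e^(0.059t).
e^((0.255 − 0.059)t) = 1630/177 → e^(0.196·t) = 9.209.
0.196·t = ln(9.209) = 2.2202, so t = 2.2202/0.196 = 11.327.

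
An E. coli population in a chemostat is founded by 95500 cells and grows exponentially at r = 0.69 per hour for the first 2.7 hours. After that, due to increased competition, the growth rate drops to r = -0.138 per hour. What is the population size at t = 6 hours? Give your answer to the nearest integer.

Phase 1: N(2.7) = 95500·e^(0.69×2.7) = 95500·e^1.863 = 615310.
Phase 2 runs for 6 − 2.7 = 3.3 hours at r = -0.138.
N(6) = 615310·e^(-0.138×3.3) = 615310·e^-0.4554 = 390226.

390226 cells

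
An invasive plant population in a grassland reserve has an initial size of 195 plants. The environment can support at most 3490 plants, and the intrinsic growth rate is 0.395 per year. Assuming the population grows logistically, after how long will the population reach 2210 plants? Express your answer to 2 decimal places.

8.54 years

A = (K − N₀)/N₀ = (3490 − 195)/195 = 16.897.
Solve 3490/(1 + 16.897·e^(−0.395t)) = 2210: 1 + 16.897·e^(−0.395t) = 1.5792, so e^(−0.395t) = 0.0342765.
−0.395·t = ln(0.0342765) = -3.3733, so t = 3.3733/0.395 = 8.54.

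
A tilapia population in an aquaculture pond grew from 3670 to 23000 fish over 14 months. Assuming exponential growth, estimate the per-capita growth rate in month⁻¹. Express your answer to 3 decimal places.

0.131 per month

From N(t) = N₀·e^(rt): e^(r·14) = 23000/3670 = 6.267.
r·14 = ln(6.267) = 1.8353, so r = 1.8353/14 = 0.13109.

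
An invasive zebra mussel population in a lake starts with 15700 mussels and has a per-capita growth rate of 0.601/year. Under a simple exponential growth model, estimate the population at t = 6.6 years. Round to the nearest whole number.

N(t) = N₀·e^(rt) = 15700 × e^(0.601×6.6) = 15700 × e^3.967.
e^3.967 ≈ 52.805, so N ≈ 15700 × 52.805 = 829034.

829034 mussels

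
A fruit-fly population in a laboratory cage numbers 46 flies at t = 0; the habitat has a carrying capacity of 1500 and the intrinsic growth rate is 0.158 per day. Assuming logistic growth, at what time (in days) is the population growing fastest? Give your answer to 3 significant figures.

Logistic growth is fastest at N = K/2 = 750.
A = (K − N₀)/N₀ = 31.609. Set K/(1 + A·e^(−rt)) = K/2 → A·e^(−rt) = 1.
e^(−0.158t) = 1/31.609 = 0.0316369, so t = ln(31.609)/0.158 = 3.4534/0.158 = 21.857.

21.9 days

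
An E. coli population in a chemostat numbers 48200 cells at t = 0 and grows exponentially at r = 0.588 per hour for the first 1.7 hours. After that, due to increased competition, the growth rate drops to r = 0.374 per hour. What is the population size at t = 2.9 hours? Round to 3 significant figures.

205000 cells

Phase 1: N(1.7) = 48200·e^(0.588×1.7) = 48200·e^0.9996 = 130969.
Phase 2 runs for 2.9 − 1.7 = 1.2 hours at r = 0.374.
N(2.9) = 130969·e^(0.374×1.2) = 130969·e^0.4488 = 205154.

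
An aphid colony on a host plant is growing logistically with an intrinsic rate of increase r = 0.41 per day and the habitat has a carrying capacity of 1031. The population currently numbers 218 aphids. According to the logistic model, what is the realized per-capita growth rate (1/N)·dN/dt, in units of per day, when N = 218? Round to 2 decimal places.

(1/N)·dN/dt = r(1 − N/K) = 0.41 × (1 − 218/1031).
= 0.41 × 0.78855 = 0.32331.

0.32 per day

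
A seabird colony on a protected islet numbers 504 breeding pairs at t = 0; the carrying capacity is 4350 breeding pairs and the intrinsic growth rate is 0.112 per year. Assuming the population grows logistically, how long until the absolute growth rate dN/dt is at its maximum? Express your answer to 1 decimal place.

Logistic growth is fastest at N = K/2 = 2175.
A = (K − N₀)/N₀ = 7.631. Set K/(1 + A·e^(−rt)) = K/2 → A·e^(−rt) = 1.
e^(−0.112t) = 1/7.631 = 0.131045, so t = ln(7.631)/0.112 = 2.0322/0.112 = 18.145.

18.1 years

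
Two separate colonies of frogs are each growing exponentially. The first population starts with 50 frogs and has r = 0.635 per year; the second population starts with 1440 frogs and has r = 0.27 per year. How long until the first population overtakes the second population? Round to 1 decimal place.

9.2 years

Set 50·e^(0.635t) = 1440·e^(0.27t).
e^((0.635 − 0.27)t) = 1440/50 → e^(0.365·t) = 28.8.
0.365·t = ln(28.8) = 3.3604, so t = 3.3604/0.365 = 9.2065.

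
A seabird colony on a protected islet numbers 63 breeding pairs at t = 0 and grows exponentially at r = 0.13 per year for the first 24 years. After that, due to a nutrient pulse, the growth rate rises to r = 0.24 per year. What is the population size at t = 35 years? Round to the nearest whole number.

Phase 1: N(24) = 63·e^(0.13×24) = 63·e^3.12 = 1426.72.
Phase 2 runs for 35 − 24 = 11 years at r = 0.24.
N(35) = 1426.72·e^(0.24×11) = 1426.72·e^2.64 = 19992.9.

19993 breeding pairs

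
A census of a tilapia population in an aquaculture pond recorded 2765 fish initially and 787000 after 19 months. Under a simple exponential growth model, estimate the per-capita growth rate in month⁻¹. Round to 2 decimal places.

0.30 per month

From N(t) = N₀·e^(rt): e^(r·19) = 787000/2765 = 284.63.
r·19 = ln(284.63) = 5.6512, so r = 5.6512/19 = 0.29743.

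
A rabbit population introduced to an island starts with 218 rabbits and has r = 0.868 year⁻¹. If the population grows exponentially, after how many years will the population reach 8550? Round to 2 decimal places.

Set N₀·e^(rt) = 8550: e^(0.868·t) = 8550/218 = 39.22.
0.868·t = ln(39.22) = 3.6692, so t = 3.6692/0.868 = 4.2272.

4.23 years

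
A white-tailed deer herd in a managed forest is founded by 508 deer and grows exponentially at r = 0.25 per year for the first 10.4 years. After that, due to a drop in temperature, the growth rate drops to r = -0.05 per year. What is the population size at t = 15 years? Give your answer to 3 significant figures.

5430 deer

Phase 1: N(10.4) = 508·e^(0.25×10.4) = 508·e^2.6 = 6839.58.
Phase 2 runs for 15 − 10.4 = 4.6 years at r = -0.05.
N(15) = 6839.58·e^(-0.05×4.6) = 6839.58·e^-0.23 = 5434.28.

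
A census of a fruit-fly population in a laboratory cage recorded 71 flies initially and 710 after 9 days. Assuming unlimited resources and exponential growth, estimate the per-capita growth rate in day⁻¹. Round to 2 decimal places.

From N(t) = N₀·e^(rt): e^(r·9) = 710/71 = 10.
r·9 = ln(10) = 2.3026, so r = 2.3026/9 = 0.25584.

0.26 per day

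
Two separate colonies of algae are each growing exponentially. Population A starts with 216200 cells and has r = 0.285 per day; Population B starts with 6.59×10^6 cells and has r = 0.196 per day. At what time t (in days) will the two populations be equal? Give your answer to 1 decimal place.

Set 216200·e^(0.285t) = 6.59×10^6·e^(0.196t).
e^((0.285 − 0.196)t) = 6.59×10^6/216200 → e^(0.089·t) = 30.481.
0.089·t = ln(30.481) = 3.4171, so t = 3.4171/0.089 = 38.394.

38.4 days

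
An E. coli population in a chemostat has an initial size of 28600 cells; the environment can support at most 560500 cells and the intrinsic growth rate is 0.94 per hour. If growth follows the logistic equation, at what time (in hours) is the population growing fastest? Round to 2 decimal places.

Logistic growth is fastest at N = K/2 = 280250.
A = (K − N₀)/N₀ = 18.598. Set K/(1 + A·e^(−rt)) = K/2 → A·e^(−rt) = 1.
e^(−0.94t) = 1/18.598 = 0.0537695, so t = ln(18.598)/0.94 = 2.923/0.94 = 3.1096.

3.11 hours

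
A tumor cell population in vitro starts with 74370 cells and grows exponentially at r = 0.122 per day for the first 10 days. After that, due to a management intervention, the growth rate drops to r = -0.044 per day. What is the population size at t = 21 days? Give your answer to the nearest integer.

Phase 1: N(10) = 74370·e^(0.122×10) = 74370·e^1.22 = 251905.
Phase 2 runs for 21 − 10 = 11 days at r = -0.044.
N(21) = 251905·e^(-0.044×11) = 251905·e^-0.484 = 155252.

155252 cells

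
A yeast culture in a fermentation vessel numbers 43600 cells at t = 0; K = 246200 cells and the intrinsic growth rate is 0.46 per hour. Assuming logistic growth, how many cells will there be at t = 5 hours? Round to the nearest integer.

167954 cells

A = (K − N₀)/N₀ = (246200 − 43600)/43600 = 4.6468.
N(t) = K/(1 + A·e^(−rt)) = 246200/(1 + 4.6468×e^(−0.46×5)).
e^(−2.3) = 0.10026; denominator = 1 + 4.6468×0.10026 = 1.4659.
N = 246200/1.4659 = 167954.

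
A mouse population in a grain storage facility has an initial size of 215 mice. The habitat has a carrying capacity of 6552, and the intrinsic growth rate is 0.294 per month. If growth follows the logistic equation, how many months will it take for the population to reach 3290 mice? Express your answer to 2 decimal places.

11.54 months

A = (K − N₀)/N₀ = (6552 − 215)/215 = 29.474.
Solve 6552/(1 + 29.474·e^(−0.294t)) = 3290: 1 + 29.474·e^(−0.294t) = 1.9915, so e^(−0.294t) = 0.033639.
−0.294·t = ln(0.033639) = -3.3921, so t = 3.3921/0.294 = 11.538.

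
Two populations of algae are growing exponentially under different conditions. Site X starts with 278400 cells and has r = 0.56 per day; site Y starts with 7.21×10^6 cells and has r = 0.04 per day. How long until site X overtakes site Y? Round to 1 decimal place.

6.3 days

Set 278400·e^(0.56t) = 7.21×10^6·e^(0.04t).
e^((0.56 − 0.04)t) = 7.21×10^6/278400 → e^(0.52·t) = 25.898.
0.52·t = ln(25.898) = 3.2542, so t = 3.2542/0.52 = 6.258.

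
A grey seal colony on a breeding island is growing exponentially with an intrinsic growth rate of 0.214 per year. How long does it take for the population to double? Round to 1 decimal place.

3.2 years

Doubling time t_d = ln(2)/r = 0.6931/0.214 = 3.239.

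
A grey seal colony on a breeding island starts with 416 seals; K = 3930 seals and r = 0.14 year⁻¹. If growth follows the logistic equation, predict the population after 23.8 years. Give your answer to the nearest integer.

A = (K − N₀)/N₀ = (3930 − 416)/416 = 8.4471.
N(t) = K/(1 + A·e^(−rt)) = 3930/(1 + 8.4471×e^(−0.14×23.8)).
e^(−3.332) = 0.035722; denominator = 1 + 8.4471×0.035722 = 1.3017.
N = 3930/1.3017 = 3019.03.

3019 seals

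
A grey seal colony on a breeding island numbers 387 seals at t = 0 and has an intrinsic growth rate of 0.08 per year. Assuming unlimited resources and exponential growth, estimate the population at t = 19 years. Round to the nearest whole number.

N(t) = N₀·e^(rt) = 387 × e^(0.08×19) = 387 × e^1.52.
e^1.52 ≈ 4.5722, so N ≈ 387 × 4.5722 = 1769.45.

1769 seals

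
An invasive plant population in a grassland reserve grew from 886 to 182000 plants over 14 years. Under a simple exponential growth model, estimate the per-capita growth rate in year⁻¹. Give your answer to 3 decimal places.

From N(t) = N₀·e^(rt): e^(r·14) = 182000/886 = 205.42.
r·14 = ln(205.42) = 5.325, so r = 5.325/14 = 0.38036.

0.380 per year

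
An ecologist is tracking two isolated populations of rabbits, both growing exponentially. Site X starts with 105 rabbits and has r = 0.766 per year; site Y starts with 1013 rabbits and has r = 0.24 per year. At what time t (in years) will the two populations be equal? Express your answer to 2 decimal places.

Set 105·e^(0.766t) = 1013·e^(0.24t).
e^((0.766 − 0.24)t) = 1013/105 → e^(0.526·t) = 9.6476.
0.526·t = ln(9.6476) = 2.2667, so t = 2.2667/0.526 = 4.3093.

4.31 years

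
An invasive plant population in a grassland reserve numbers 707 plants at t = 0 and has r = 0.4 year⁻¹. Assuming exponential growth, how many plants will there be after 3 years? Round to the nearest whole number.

N(t) = N₀·e^(rt) = 707 × e^(0.4×3) = 707 × e^1.2.
e^1.2 ≈ 3.3201, so N ≈ 707 × 3.3201 = 2347.32.

2347 plants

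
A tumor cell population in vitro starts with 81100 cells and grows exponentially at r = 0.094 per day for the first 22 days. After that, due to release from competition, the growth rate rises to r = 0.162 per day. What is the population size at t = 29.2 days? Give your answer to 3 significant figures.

2060000 cells

Phase 1: N(22) = 81100·e^(0.094×22) = 81100·e^2.068 = 641419.
Phase 2 runs for 29.2 − 22 = 7.2 days at r = 0.162.
N(29.2) = 641419·e^(0.162×7.2) = 641419·e^1.166 = 2.059221×10^6.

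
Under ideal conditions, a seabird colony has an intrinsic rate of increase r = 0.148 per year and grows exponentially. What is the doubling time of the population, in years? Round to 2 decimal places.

Doubling time t_d = ln(2)/r = 0.6931/0.148 = 4.6834.

4.68 years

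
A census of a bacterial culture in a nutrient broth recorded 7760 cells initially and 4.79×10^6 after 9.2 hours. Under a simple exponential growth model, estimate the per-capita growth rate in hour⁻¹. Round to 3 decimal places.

From N(t) = N₀·e^(rt): e^(r·9.2) = 4.79×10^6/7760 = 617.27.
r·9.2 = ln(617.27) = 6.4253, so r = 6.4253/9.2 = 0.6984.

0.698 per hour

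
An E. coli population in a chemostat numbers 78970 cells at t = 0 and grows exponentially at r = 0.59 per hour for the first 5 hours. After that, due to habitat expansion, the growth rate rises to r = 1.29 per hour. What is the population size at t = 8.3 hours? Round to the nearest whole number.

106517869 cells

Phase 1: N(5) = 78970·e^(0.59×5) = 78970·e^2.95 = 1.508797×10^6.
Phase 2 runs for 8.3 − 5 = 3.3 hours at r = 1.29.
N(8.3) = 1.508797×10^6·e^(1.29×3.3) = 1.508797×10^6·e^4.257 = 1.065179×10^8.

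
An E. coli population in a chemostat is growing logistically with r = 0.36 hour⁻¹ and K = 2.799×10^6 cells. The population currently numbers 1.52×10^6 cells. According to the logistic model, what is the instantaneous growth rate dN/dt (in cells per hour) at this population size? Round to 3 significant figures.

dN/dt = rN(1 − N/K) = 0.36 × 1.52×10^6 × (1 − 1.52×10^6/2.799×10^6).
1 − 1.52×10^6/2.799×10^6 = 0.45695; dN/dt = 0.36 × 1.52×10^6 × 0.45695 = 2.50042×10^5.

250000 cells per hour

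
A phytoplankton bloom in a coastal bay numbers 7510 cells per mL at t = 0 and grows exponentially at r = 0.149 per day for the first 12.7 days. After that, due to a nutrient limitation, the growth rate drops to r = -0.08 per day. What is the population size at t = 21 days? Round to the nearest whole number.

25650 cells per mL

Phase 1: N(12.7) = 7510·e^(0.149×12.7) = 7510·e^1.892 = 49825.9.
Phase 2 runs for 21 − 12.7 = 8.3 days at r = -0.08.
N(21) = 49825.9·e^(-0.08×8.3) = 49825.9·e^-0.664 = 25649.8.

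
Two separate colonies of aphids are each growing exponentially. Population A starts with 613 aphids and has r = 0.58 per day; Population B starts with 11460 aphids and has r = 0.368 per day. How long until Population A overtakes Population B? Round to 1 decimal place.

Set 613·e^(0.58t) = 11460·e^(0.368t).
e^((0.58 − 0.368)t) = 11460/613 → e^(0.212·t) = 18.695.
0.212·t = ln(18.695) = 2.9283, so t = 2.9283/0.212 = 13.813.

13.8 days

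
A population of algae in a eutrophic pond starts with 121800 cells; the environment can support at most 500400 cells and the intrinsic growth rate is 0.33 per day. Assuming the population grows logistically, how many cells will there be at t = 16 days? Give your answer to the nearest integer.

492603 cells

A = (K − N₀)/N₀ = (500400 − 121800)/121800 = 3.1084.
N(t) = K/(1 + A·e^(−rt)) = 500400/(1 + 3.1084×e^(−0.33×16)).
e^(−5.28) = 0.0050924; denominator = 1 + 3.1084×0.0050924 = 1.0158.
N = 500400/1.0158 = 492603.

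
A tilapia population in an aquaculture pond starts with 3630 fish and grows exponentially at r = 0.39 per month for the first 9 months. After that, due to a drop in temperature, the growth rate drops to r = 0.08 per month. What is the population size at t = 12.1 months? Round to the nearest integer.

155591 fish

Phase 1: N(9) = 3630·e^(0.39×9) = 3630·e^3.51 = 121417.
Phase 2 runs for 12.1 − 9 = 3.1 months at r = 0.08.
N(12.1) = 121417·e^(0.08×3.1) = 121417·e^0.248 = 155591.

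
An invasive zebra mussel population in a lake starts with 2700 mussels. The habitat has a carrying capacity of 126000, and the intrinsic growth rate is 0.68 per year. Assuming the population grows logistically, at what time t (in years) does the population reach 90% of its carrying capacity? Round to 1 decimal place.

8.9 years

A = (K − N₀)/N₀ = (126000 − 2700)/2700 = 45.667.
Solve 126000/(1 + 45.667·e^(−0.68t)) = 113400: 1 + 45.667·e^(−0.68t) = 1.1111, so e^(−0.68t) = 0.00243309.
−0.68·t = ln(0.00243309) = -6.0186, so t = 6.0186/0.68 = 8.8509.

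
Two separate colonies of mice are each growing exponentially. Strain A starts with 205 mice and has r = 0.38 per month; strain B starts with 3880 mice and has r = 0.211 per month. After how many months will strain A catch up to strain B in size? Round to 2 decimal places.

17.40 months

Set 205·e^(0.38t) = 3880·e^(0.211t).
e^((0.38 − 0.211)t) = 3880/205 → e^(0.169·t) = 18.927.
0.169·t = ln(18.927) = 2.9406, so t = 2.9406/0.169 = 17.4.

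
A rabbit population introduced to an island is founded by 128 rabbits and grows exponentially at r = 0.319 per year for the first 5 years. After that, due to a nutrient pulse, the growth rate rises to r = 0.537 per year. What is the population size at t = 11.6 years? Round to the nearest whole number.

Phase 1: N(5) = 128·e^(0.319×5) = 128·e^1.595 = 630.826.
Phase 2 runs for 11.6 − 5 = 6.6 years at r = 0.537.
N(11.6) = 630.826·e^(0.537×6.6) = 630.826·e^3.544 = 21834.1.

21834 rabbits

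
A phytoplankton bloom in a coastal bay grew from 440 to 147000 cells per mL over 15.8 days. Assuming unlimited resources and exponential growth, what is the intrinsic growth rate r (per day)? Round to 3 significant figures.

0.368 per day

From N(t) = N₀·e^(rt): e^(r·15.8) = 147000/440 = 334.09.
r·15.8 = ln(334.09) = 5.8114, so r = 5.8114/15.8 = 0.36781.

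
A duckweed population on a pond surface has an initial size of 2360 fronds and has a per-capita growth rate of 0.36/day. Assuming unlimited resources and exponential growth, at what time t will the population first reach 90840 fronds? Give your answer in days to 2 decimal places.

Set N₀·e^(rt) = 90840: e^(0.36·t) = 90840/2360 = 38.492.
0.36·t = ln(38.492) = 3.6504, so t = 3.6504/0.36 = 10.14.

10.14 days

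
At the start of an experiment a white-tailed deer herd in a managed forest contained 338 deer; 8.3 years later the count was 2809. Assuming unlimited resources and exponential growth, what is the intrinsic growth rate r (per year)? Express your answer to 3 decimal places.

From N(t) = N₀·e^(rt): e^(r·8.3) = 2809/338 = 8.3107.
r·8.3 = ln(8.3107) = 2.1175, so r = 2.1175/8.3 = 0.25513.

0.255 per year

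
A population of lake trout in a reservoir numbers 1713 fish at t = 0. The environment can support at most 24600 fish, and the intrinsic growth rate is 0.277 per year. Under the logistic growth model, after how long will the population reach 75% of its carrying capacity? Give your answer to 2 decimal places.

A = (K − N₀)/N₀ = (24600 − 1713)/1713 = 13.361.
Solve 24600/(1 + 13.361·e^(−0.277t)) = 18450: 1 + 13.361·e^(−0.277t) = 1.3333, so e^(−0.277t) = 0.0249487.
−0.277·t = ln(0.0249487) = -3.6909, so t = 3.6909/0.277 = 13.325.

13.32 years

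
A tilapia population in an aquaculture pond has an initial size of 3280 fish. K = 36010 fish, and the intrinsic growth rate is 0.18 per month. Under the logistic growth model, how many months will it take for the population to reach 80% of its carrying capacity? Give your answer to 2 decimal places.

A = (K − N₀)/N₀ = (36010 − 3280)/3280 = 9.9787.
Solve 36010/(1 + 9.9787·e^(−0.18t)) = 28808: 1 + 9.9787·e^(−0.18t) = 1.25, so e^(−0.18t) = 0.0250535.
−0.18·t = ln(0.0250535) = -3.6867, so t = 3.6867/0.18 = 20.482.

20.48 months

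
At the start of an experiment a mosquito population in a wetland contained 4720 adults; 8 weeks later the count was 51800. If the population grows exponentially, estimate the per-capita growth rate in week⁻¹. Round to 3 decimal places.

From N(t) = N₀·e^(rt): e^(r·8) = 51800/4720 = 10.975.
r·8 = ln(10.975) = 2.3956, so r = 2.3956/8 = 0.29945.

0.299 per week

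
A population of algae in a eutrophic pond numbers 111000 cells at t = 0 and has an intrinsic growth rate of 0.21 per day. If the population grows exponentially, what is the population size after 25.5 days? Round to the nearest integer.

N(t) = N₀·e^(rt) = 111000 × e^(0.21×25.5) = 111000 × e^5.355.
e^5.355 ≈ 211.66, so N ≈ 111000 × 211.66 = 2.34947×10^7.

23494701 cells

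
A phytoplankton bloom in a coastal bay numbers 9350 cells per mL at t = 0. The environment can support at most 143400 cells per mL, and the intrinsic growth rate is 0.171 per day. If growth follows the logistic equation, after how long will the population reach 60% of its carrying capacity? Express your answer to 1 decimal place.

17.9 days

A = (K − N₀)/N₀ = (143400 − 9350)/9350 = 14.337.
Solve 143400/(1 + 14.337·e^(−0.171t)) = 86040: 1 + 14.337·e^(−0.171t) = 1.6667, so e^(−0.171t) = 0.0465001.
−0.171·t = ln(0.0465001) = -3.0683, so t = 3.0683/0.171 = 17.943.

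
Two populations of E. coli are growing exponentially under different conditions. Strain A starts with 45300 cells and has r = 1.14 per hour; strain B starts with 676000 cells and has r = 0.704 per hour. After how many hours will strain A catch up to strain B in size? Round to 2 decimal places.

6.20 hours

Set 45300·e^(1.14t) = 676000·e^(0.704t).
e^((1.14 − 0.704)t) = 676000/45300 → e^(0.436·t) = 14.923.
0.436·t = ln(14.923) = 2.7029, so t = 2.7029/0.436 = 6.1993.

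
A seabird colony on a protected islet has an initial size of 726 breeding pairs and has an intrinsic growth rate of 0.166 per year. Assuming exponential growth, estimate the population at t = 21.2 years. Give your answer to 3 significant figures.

N(t) = N₀·e^(rt) = 726 × e^(0.166×21.2) = 726 × e^3.519.
e^3.519 ≈ 33.757, so N ≈ 726 × 33.757 = 24507.9.

24500 breeding pairs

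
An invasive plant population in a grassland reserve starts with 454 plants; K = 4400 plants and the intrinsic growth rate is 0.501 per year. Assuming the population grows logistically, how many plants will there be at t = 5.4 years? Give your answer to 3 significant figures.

A = (K − N₀)/N₀ = (4400 − 454)/454 = 8.6916.
N(t) = K/(1 + A·e^(−rt)) = 4400/(1 + 8.6916×e^(−0.501×5.4)).
e^(−2.705) = 0.066844; denominator = 1 + 8.6916×0.066844 = 1.581.
N = 4400/1.581 = 2783.08.

2780 plants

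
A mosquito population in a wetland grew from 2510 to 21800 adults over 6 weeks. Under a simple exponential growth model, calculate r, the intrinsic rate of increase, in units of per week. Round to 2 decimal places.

0.36 per week

From N(t) = N₀·e^(rt): e^(r·6) = 21800/2510 = 8.6853.
r·6 = ln(8.6853) = 2.1616, so r = 2.1616/6 = 0.36027.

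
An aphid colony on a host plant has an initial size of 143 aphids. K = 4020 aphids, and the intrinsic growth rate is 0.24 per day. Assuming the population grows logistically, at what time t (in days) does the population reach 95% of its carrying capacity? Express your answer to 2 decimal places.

A = (K − N₀)/N₀ = (4020 − 143)/143 = 27.112.
Solve 4020/(1 + 27.112·e^(−0.24t)) = 3819: 1 + 27.112·e^(−0.24t) = 1.0526, so e^(−0.24t) = 0.00194127.
−0.24·t = ln(0.00194127) = -6.2444, so t = 6.2444/0.24 = 26.018.

26.02 days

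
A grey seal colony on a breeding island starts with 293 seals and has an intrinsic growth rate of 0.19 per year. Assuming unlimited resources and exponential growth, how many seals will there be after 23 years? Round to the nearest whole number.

N(t) = N₀·e^(rt) = 293 × e^(0.19×23) = 293 × e^4.37.
e^4.37 ≈ 79.044, so N ≈ 293 × 79.044 = 23159.8.

23160 seals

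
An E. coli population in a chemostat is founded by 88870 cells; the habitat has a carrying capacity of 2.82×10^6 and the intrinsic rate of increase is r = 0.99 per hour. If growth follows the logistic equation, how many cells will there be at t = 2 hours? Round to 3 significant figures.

538000 cells

A = (K − N₀)/N₀ = (2.82×10^6 − 88870)/88870 = 30.732.
N(t) = K/(1 + A·e^(−rt)) = 2.82×10^6/(1 + 30.732×e^(−0.99×2)).
e^(−1.98) = 0.13807; denominator = 1 + 30.732×0.13807 = 5.2431.
N = 2.82×10^6/5.2431 = 537849.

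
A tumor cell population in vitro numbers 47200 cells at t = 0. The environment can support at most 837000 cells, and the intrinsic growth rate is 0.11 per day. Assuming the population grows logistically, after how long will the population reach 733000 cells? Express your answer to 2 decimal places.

43.36 days

A = (K − N₀)/N₀ = (837000 − 47200)/47200 = 16.733.
Solve 837000/(1 + 16.733·e^(−0.11t)) = 733000: 1 + 16.733·e^(−0.11t) = 1.1419, so e^(−0.11t) = 0.00847919.
−0.11·t = ln(0.00847919) = -4.7701, so t = 4.7701/0.11 = 43.365.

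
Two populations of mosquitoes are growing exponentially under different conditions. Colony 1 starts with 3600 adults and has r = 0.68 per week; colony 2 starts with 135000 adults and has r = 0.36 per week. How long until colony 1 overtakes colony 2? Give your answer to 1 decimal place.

11.3 weeks

Set 3600·e^(0.68t) = 135000·e^(0.36t).
e^((0.68 − 0.36)t) = 135000/3600 → e^(0.32·t) = 37.5.
0.32·t = ln(37.5) = 3.6243, so t = 3.6243/0.32 = 11.326.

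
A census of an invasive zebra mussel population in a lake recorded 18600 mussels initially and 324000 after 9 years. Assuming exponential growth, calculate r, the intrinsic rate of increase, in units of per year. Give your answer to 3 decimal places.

0.318 per year

From N(t) = N₀·e^(rt): e^(r·9) = 324000/18600 = 17.419.
r·9 = ln(17.419) = 2.8576, so r = 2.8576/9 = 0.31751.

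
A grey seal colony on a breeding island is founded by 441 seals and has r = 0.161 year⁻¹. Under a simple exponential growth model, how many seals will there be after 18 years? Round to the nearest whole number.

N(t) = N₀·e^(rt) = 441 × e^(0.161×18) = 441 × e^2.898.
e^2.898 ≈ 18.138, so N ≈ 441 × 18.138 = 7998.78.

7999 seals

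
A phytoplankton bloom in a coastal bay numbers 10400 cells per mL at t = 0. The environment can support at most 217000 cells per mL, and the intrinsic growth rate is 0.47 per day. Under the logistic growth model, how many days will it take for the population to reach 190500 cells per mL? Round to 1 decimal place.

A = (K − N₀)/N₀ = (217000 − 10400)/10400 = 19.865.
Solve 217000/(1 + 19.865·e^(−0.47t)) = 190500: 1 + 19.865·e^(−0.47t) = 1.1391, so e^(−0.47t) = 0.00700251.
−0.47·t = ln(0.00700251) = -4.9615, so t = 4.9615/0.47 = 10.556.

10.6 days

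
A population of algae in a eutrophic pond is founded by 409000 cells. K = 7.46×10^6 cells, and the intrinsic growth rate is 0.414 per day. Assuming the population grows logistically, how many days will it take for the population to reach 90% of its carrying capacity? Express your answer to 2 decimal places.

A = (K − N₀)/N₀ = (7.46×10^6 − 409000)/409000 = 17.24.
Solve 7.46×10^6/(1 + 17.24·e^(−0.414t)) = 6.714×10^6: 1 + 17.24·e^(−0.414t) = 1.1111, so e^(−0.414t) = 0.00644511.
−0.414·t = ln(0.00644511) = -5.0444, so t = 5.0444/0.414 = 12.185.

12.18 days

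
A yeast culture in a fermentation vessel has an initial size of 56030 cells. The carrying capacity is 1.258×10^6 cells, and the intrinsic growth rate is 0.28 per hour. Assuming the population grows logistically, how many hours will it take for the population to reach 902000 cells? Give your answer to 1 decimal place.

A = (K − N₀)/N₀ = (1.258×10^6 − 56030)/56030 = 21.452.
Solve 1.258×10^6/(1 + 21.452·e^(−0.28t)) = 902000: 1 + 21.452·e^(−0.28t) = 1.3947, so e^(−0.28t) = 0.018398.
−0.28·t = ln(0.018398) = -3.9955, so t = 3.9955/0.28 = 14.27.

14.3 hours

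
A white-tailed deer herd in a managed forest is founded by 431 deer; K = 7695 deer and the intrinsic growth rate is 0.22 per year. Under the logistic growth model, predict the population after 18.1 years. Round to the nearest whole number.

5855 deer

A = (K − N₀)/N₀ = (7695 − 431)/431 = 16.854.
N(t) = K/(1 + A·e^(−rt)) = 7695/(1 + 16.854×e^(−0.22×18.1)).
e^(−3.982) = 0.018648; denominator = 1 + 16.854×0.018648 = 1.3143.
N = 7695/1.3143 = 5854.85.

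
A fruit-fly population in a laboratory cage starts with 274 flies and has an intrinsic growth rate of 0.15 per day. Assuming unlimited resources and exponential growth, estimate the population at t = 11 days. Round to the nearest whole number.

N(t) = N₀·e^(rt) = 274 × e^(0.15×11) = 274 × e^1.65.
e^1.65 ≈ 5.207, so N ≈ 274 × 5.207 = 1426.71.

1427 flies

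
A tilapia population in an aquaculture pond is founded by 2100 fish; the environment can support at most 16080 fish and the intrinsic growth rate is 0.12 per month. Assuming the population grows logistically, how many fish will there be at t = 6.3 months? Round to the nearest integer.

3897 fish

A = (K − N₀)/N₀ = (16080 − 2100)/2100 = 6.6571.
N(t) = K/(1 + A·e^(−rt)) = 16080/(1 + 6.6571×e^(−0.12×6.3)).
e^(−0.756) = 0.46954; denominator = 1 + 6.6571×0.46954 = 4.1258.
N = 16080/4.1258 = 3897.43.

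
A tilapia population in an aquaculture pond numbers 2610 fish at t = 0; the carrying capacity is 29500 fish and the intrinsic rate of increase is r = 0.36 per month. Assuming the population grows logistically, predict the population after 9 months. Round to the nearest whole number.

21019 fish

A = (K − N₀)/N₀ = (29500 − 2610)/2610 = 10.303.
N(t) = K/(1 + A·e^(−rt)) = 29500/(1 + 10.303×e^(−0.36×9)).
e^(−3.24) = 0.039164; denominator = 1 + 10.303×0.039164 = 1.4035.
N = 29500/1.4035 = 21019.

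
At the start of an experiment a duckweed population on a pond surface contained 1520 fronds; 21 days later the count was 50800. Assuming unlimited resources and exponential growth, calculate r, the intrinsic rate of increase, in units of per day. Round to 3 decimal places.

From N(t) = N₀·e^(rt): e^(r·21) = 50800/1520 = 33.421.
r·21 = ln(33.421) = 3.5092, so r = 3.5092/21 = 0.1671.

0.167 per day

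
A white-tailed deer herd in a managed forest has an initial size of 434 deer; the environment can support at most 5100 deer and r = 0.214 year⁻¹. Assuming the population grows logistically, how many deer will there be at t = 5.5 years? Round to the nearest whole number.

1182 deer

A = (K − N₀)/N₀ = (5100 − 434)/434 = 10.751.
N(t) = K/(1 + A·e^(−rt)) = 5100/(1 + 10.751×e^(−0.214×5.5)).
e^(−1.177) = 0.3082; denominator = 1 + 10.751×0.3082 = 4.3135.
N = 5100/4.3135 = 1182.33.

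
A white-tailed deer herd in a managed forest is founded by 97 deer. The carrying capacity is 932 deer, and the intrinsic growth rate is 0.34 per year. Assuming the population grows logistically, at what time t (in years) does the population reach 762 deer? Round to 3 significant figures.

A = (K − N₀)/N₀ = (932 − 97)/97 = 8.6082.
Solve 932/(1 + 8.6082·e^(−0.34t)) = 762: 1 + 8.6082·e^(−0.34t) = 1.2231, so e^(−0.34t) = 0.0259167.
−0.34·t = ln(0.0259167) = -3.6529, so t = 3.6529/0.34 = 10.744.

10.7 years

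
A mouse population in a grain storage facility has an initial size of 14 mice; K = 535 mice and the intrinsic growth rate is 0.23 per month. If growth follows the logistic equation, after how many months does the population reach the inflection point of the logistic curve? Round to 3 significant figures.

15.7 months

Logistic growth is fastest at N = K/2 = 267.5.
A = (K − N₀)/N₀ = 37.214. Set K/(1 + A·e^(−rt)) = K/2 → A·e^(−rt) = 1.
e^(−0.23t) = 1/37.214 = 0.0268714, so t = ln(37.214)/0.23 = 3.6167/0.23 = 15.725.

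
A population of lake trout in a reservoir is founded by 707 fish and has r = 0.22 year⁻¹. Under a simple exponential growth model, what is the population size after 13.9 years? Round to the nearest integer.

N(t) = N₀·e^(rt) = 707 × e^(0.22×13.9) = 707 × e^3.058.
e^3.058 ≈ 21.285, so N ≈ 707 × 21.285 = 15048.5.

15048 fish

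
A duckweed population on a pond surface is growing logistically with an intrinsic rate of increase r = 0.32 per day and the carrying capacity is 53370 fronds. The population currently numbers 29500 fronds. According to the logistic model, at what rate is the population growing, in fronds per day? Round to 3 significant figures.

4220 fronds per day

dN/dt = rN(1 − N/K) = 0.32 × 29500 × (1 − 29500/53370).
1 − 29500/53370 = 0.44726; dN/dt = 0.32 × 29500 × 0.44726 = 4222.1.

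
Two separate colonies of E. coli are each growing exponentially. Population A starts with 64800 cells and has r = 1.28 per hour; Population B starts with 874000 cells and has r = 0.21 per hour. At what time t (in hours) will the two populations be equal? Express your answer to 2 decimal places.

Set 64800·e^(1.28t) = 874000·e^(0.21t).
e^((1.28 − 0.21)t) = 874000/64800 → e^(1.07·t) = 13.488.
1.07·t = ln(13.488) = 2.6018, so t = 2.6018/1.07 = 2.4316.

2.43 hours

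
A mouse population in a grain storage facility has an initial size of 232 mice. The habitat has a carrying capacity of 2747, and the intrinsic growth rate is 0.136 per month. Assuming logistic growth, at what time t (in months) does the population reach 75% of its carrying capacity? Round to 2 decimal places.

25.60 months

A = (K − N₀)/N₀ = (2747 − 232)/232 = 10.841.
Solve 2747/(1 + 10.841·e^(−0.136t)) = 2060.25: 1 + 10.841·e^(−0.136t) = 1.3333, so e^(−0.136t) = 0.0307488.
−0.136·t = ln(0.0307488) = -3.4819, so t = 3.4819/0.136 = 25.602.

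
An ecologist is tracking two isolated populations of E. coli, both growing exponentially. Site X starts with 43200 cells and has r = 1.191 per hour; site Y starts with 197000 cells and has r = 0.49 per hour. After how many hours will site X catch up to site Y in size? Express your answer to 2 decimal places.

2.16 hours

Set 43200·e^(1.191t) = 197000·e^(0.49t).
e^((1.191 − 0.49)t) = 197000/43200 → e^(0.701·t) = 4.5602.
0.701·t = ln(4.5602) = 1.5174, so t = 1.5174/0.701 = 2.1646.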